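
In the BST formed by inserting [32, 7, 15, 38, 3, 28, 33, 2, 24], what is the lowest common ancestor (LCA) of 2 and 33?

Tree insertion order: [32, 7, 15, 38, 3, 28, 33, 2, 24]
Tree (level-order array): [32, 7, 38, 3, 15, 33, None, 2, None, None, 28, None, None, None, None, 24]
In a BST, the LCA of p=2, q=33 is the first node v on the
root-to-leaf path with p <= v <= q (go left if both < v, right if both > v).
Walk from root:
  at 32: 2 <= 32 <= 33, this is the LCA
LCA = 32


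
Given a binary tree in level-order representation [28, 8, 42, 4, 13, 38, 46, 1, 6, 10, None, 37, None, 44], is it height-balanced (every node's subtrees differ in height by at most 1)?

Tree (level-order array): [28, 8, 42, 4, 13, 38, 46, 1, 6, 10, None, 37, None, 44]
Definition: a tree is height-balanced if, at every node, |h(left) - h(right)| <= 1 (empty subtree has height -1).
Bottom-up per-node check:
  node 1: h_left=-1, h_right=-1, diff=0 [OK], height=0
  node 6: h_left=-1, h_right=-1, diff=0 [OK], height=0
  node 4: h_left=0, h_right=0, diff=0 [OK], height=1
  node 10: h_left=-1, h_right=-1, diff=0 [OK], height=0
  node 13: h_left=0, h_right=-1, diff=1 [OK], height=1
  node 8: h_left=1, h_right=1, diff=0 [OK], height=2
  node 37: h_left=-1, h_right=-1, diff=0 [OK], height=0
  node 38: h_left=0, h_right=-1, diff=1 [OK], height=1
  node 44: h_left=-1, h_right=-1, diff=0 [OK], height=0
  node 46: h_left=0, h_right=-1, diff=1 [OK], height=1
  node 42: h_left=1, h_right=1, diff=0 [OK], height=2
  node 28: h_left=2, h_right=2, diff=0 [OK], height=3
All nodes satisfy the balance condition.
Result: Balanced


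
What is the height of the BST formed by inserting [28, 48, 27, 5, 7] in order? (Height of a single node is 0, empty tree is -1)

Insertion order: [28, 48, 27, 5, 7]
Tree (level-order array): [28, 27, 48, 5, None, None, None, None, 7]
Compute height bottom-up (empty subtree = -1):
  height(7) = 1 + max(-1, -1) = 0
  height(5) = 1 + max(-1, 0) = 1
  height(27) = 1 + max(1, -1) = 2
  height(48) = 1 + max(-1, -1) = 0
  height(28) = 1 + max(2, 0) = 3
Height = 3


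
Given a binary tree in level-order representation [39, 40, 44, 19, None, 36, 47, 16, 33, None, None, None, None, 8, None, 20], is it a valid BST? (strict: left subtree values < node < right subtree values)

Level-order array: [39, 40, 44, 19, None, 36, 47, 16, 33, None, None, None, None, 8, None, 20]
Validate using subtree bounds (lo, hi): at each node, require lo < value < hi,
then recurse left with hi=value and right with lo=value.
Preorder trace (stopping at first violation):
  at node 39 with bounds (-inf, +inf): OK
  at node 40 with bounds (-inf, 39): VIOLATION
Node 40 violates its bound: not (-inf < 40 < 39).
Result: Not a valid BST


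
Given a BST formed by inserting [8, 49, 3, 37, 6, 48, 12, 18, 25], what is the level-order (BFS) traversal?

Tree insertion order: [8, 49, 3, 37, 6, 48, 12, 18, 25]
Tree (level-order array): [8, 3, 49, None, 6, 37, None, None, None, 12, 48, None, 18, None, None, None, 25]
BFS from the root, enqueuing left then right child of each popped node:
  queue [8] -> pop 8, enqueue [3, 49], visited so far: [8]
  queue [3, 49] -> pop 3, enqueue [6], visited so far: [8, 3]
  queue [49, 6] -> pop 49, enqueue [37], visited so far: [8, 3, 49]
  queue [6, 37] -> pop 6, enqueue [none], visited so far: [8, 3, 49, 6]
  queue [37] -> pop 37, enqueue [12, 48], visited so far: [8, 3, 49, 6, 37]
  queue [12, 48] -> pop 12, enqueue [18], visited so far: [8, 3, 49, 6, 37, 12]
  queue [48, 18] -> pop 48, enqueue [none], visited so far: [8, 3, 49, 6, 37, 12, 48]
  queue [18] -> pop 18, enqueue [25], visited so far: [8, 3, 49, 6, 37, 12, 48, 18]
  queue [25] -> pop 25, enqueue [none], visited so far: [8, 3, 49, 6, 37, 12, 48, 18, 25]
Result: [8, 3, 49, 6, 37, 12, 48, 18, 25]


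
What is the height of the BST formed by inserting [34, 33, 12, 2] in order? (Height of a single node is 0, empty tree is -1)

Insertion order: [34, 33, 12, 2]
Tree (level-order array): [34, 33, None, 12, None, 2]
Compute height bottom-up (empty subtree = -1):
  height(2) = 1 + max(-1, -1) = 0
  height(12) = 1 + max(0, -1) = 1
  height(33) = 1 + max(1, -1) = 2
  height(34) = 1 + max(2, -1) = 3
Height = 3


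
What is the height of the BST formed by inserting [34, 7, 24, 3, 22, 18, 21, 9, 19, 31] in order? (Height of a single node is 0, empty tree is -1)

Insertion order: [34, 7, 24, 3, 22, 18, 21, 9, 19, 31]
Tree (level-order array): [34, 7, None, 3, 24, None, None, 22, 31, 18, None, None, None, 9, 21, None, None, 19]
Compute height bottom-up (empty subtree = -1):
  height(3) = 1 + max(-1, -1) = 0
  height(9) = 1 + max(-1, -1) = 0
  height(19) = 1 + max(-1, -1) = 0
  height(21) = 1 + max(0, -1) = 1
  height(18) = 1 + max(0, 1) = 2
  height(22) = 1 + max(2, -1) = 3
  height(31) = 1 + max(-1, -1) = 0
  height(24) = 1 + max(3, 0) = 4
  height(7) = 1 + max(0, 4) = 5
  height(34) = 1 + max(5, -1) = 6
Height = 6


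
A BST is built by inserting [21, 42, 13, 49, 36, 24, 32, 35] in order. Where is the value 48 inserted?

Starting tree (level order): [21, 13, 42, None, None, 36, 49, 24, None, None, None, None, 32, None, 35]
Insertion path: 21 -> 42 -> 49
Result: insert 48 as left child of 49
Final tree (level order): [21, 13, 42, None, None, 36, 49, 24, None, 48, None, None, 32, None, None, None, 35]


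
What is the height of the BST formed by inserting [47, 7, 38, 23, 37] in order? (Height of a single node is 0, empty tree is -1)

Insertion order: [47, 7, 38, 23, 37]
Tree (level-order array): [47, 7, None, None, 38, 23, None, None, 37]
Compute height bottom-up (empty subtree = -1):
  height(37) = 1 + max(-1, -1) = 0
  height(23) = 1 + max(-1, 0) = 1
  height(38) = 1 + max(1, -1) = 2
  height(7) = 1 + max(-1, 2) = 3
  height(47) = 1 + max(3, -1) = 4
Height = 4


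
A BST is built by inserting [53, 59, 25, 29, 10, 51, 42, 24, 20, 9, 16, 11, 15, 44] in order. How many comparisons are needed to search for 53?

Search path for 53: 53
Found: True
Comparisons: 1


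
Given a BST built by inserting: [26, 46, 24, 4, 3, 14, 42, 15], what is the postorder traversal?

Tree insertion order: [26, 46, 24, 4, 3, 14, 42, 15]
Tree (level-order array): [26, 24, 46, 4, None, 42, None, 3, 14, None, None, None, None, None, 15]
Postorder traversal: [3, 15, 14, 4, 24, 42, 46, 26]


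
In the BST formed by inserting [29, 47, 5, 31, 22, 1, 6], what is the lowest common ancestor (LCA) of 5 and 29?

Tree insertion order: [29, 47, 5, 31, 22, 1, 6]
Tree (level-order array): [29, 5, 47, 1, 22, 31, None, None, None, 6]
In a BST, the LCA of p=5, q=29 is the first node v on the
root-to-leaf path with p <= v <= q (go left if both < v, right if both > v).
Walk from root:
  at 29: 5 <= 29 <= 29, this is the LCA
LCA = 29


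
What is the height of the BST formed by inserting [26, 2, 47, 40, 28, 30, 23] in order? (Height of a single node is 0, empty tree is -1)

Insertion order: [26, 2, 47, 40, 28, 30, 23]
Tree (level-order array): [26, 2, 47, None, 23, 40, None, None, None, 28, None, None, 30]
Compute height bottom-up (empty subtree = -1):
  height(23) = 1 + max(-1, -1) = 0
  height(2) = 1 + max(-1, 0) = 1
  height(30) = 1 + max(-1, -1) = 0
  height(28) = 1 + max(-1, 0) = 1
  height(40) = 1 + max(1, -1) = 2
  height(47) = 1 + max(2, -1) = 3
  height(26) = 1 + max(1, 3) = 4
Height = 4


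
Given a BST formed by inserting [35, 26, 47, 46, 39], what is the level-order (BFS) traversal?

Tree insertion order: [35, 26, 47, 46, 39]
Tree (level-order array): [35, 26, 47, None, None, 46, None, 39]
BFS from the root, enqueuing left then right child of each popped node:
  queue [35] -> pop 35, enqueue [26, 47], visited so far: [35]
  queue [26, 47] -> pop 26, enqueue [none], visited so far: [35, 26]
  queue [47] -> pop 47, enqueue [46], visited so far: [35, 26, 47]
  queue [46] -> pop 46, enqueue [39], visited so far: [35, 26, 47, 46]
  queue [39] -> pop 39, enqueue [none], visited so far: [35, 26, 47, 46, 39]
Result: [35, 26, 47, 46, 39]


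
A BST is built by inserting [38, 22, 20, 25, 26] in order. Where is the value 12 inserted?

Starting tree (level order): [38, 22, None, 20, 25, None, None, None, 26]
Insertion path: 38 -> 22 -> 20
Result: insert 12 as left child of 20
Final tree (level order): [38, 22, None, 20, 25, 12, None, None, 26]


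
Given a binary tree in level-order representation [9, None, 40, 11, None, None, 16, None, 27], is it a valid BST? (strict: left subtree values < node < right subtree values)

Level-order array: [9, None, 40, 11, None, None, 16, None, 27]
Validate using subtree bounds (lo, hi): at each node, require lo < value < hi,
then recurse left with hi=value and right with lo=value.
Preorder trace (stopping at first violation):
  at node 9 with bounds (-inf, +inf): OK
  at node 40 with bounds (9, +inf): OK
  at node 11 with bounds (9, 40): OK
  at node 16 with bounds (11, 40): OK
  at node 27 with bounds (16, 40): OK
No violation found at any node.
Result: Valid BST


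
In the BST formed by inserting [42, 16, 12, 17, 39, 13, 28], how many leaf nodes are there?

Tree built from: [42, 16, 12, 17, 39, 13, 28]
Tree (level-order array): [42, 16, None, 12, 17, None, 13, None, 39, None, None, 28]
Rule: A leaf has 0 children.
Per-node child counts:
  node 42: 1 child(ren)
  node 16: 2 child(ren)
  node 12: 1 child(ren)
  node 13: 0 child(ren)
  node 17: 1 child(ren)
  node 39: 1 child(ren)
  node 28: 0 child(ren)
Matching nodes: [13, 28]
Count of leaf nodes: 2


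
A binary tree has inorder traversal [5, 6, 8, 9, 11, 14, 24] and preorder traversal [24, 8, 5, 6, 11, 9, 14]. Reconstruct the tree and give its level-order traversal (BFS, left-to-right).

Inorder:  [5, 6, 8, 9, 11, 14, 24]
Preorder: [24, 8, 5, 6, 11, 9, 14]
Algorithm: preorder visits root first, so consume preorder in order;
for each root, split the current inorder slice at that value into
left-subtree inorder and right-subtree inorder, then recurse.
Recursive splits:
  root=24; inorder splits into left=[5, 6, 8, 9, 11, 14], right=[]
  root=8; inorder splits into left=[5, 6], right=[9, 11, 14]
  root=5; inorder splits into left=[], right=[6]
  root=6; inorder splits into left=[], right=[]
  root=11; inorder splits into left=[9], right=[14]
  root=9; inorder splits into left=[], right=[]
  root=14; inorder splits into left=[], right=[]
Reconstructed level-order: [24, 8, 5, 11, 6, 9, 14]


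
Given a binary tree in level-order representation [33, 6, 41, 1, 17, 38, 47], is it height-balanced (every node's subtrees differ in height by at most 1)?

Tree (level-order array): [33, 6, 41, 1, 17, 38, 47]
Definition: a tree is height-balanced if, at every node, |h(left) - h(right)| <= 1 (empty subtree has height -1).
Bottom-up per-node check:
  node 1: h_left=-1, h_right=-1, diff=0 [OK], height=0
  node 17: h_left=-1, h_right=-1, diff=0 [OK], height=0
  node 6: h_left=0, h_right=0, diff=0 [OK], height=1
  node 38: h_left=-1, h_right=-1, diff=0 [OK], height=0
  node 47: h_left=-1, h_right=-1, diff=0 [OK], height=0
  node 41: h_left=0, h_right=0, diff=0 [OK], height=1
  node 33: h_left=1, h_right=1, diff=0 [OK], height=2
All nodes satisfy the balance condition.
Result: Balanced


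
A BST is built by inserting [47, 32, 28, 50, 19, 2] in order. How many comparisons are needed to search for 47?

Search path for 47: 47
Found: True
Comparisons: 1


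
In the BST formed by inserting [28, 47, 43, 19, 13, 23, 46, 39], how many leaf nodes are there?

Tree built from: [28, 47, 43, 19, 13, 23, 46, 39]
Tree (level-order array): [28, 19, 47, 13, 23, 43, None, None, None, None, None, 39, 46]
Rule: A leaf has 0 children.
Per-node child counts:
  node 28: 2 child(ren)
  node 19: 2 child(ren)
  node 13: 0 child(ren)
  node 23: 0 child(ren)
  node 47: 1 child(ren)
  node 43: 2 child(ren)
  node 39: 0 child(ren)
  node 46: 0 child(ren)
Matching nodes: [13, 23, 39, 46]
Count of leaf nodes: 4


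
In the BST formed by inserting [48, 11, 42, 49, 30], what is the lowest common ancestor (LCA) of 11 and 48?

Tree insertion order: [48, 11, 42, 49, 30]
Tree (level-order array): [48, 11, 49, None, 42, None, None, 30]
In a BST, the LCA of p=11, q=48 is the first node v on the
root-to-leaf path with p <= v <= q (go left if both < v, right if both > v).
Walk from root:
  at 48: 11 <= 48 <= 48, this is the LCA
LCA = 48


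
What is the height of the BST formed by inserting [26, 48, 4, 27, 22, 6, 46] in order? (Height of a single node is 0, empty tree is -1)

Insertion order: [26, 48, 4, 27, 22, 6, 46]
Tree (level-order array): [26, 4, 48, None, 22, 27, None, 6, None, None, 46]
Compute height bottom-up (empty subtree = -1):
  height(6) = 1 + max(-1, -1) = 0
  height(22) = 1 + max(0, -1) = 1
  height(4) = 1 + max(-1, 1) = 2
  height(46) = 1 + max(-1, -1) = 0
  height(27) = 1 + max(-1, 0) = 1
  height(48) = 1 + max(1, -1) = 2
  height(26) = 1 + max(2, 2) = 3
Height = 3


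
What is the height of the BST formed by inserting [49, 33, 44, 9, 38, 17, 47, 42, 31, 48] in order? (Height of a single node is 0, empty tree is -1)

Insertion order: [49, 33, 44, 9, 38, 17, 47, 42, 31, 48]
Tree (level-order array): [49, 33, None, 9, 44, None, 17, 38, 47, None, 31, None, 42, None, 48]
Compute height bottom-up (empty subtree = -1):
  height(31) = 1 + max(-1, -1) = 0
  height(17) = 1 + max(-1, 0) = 1
  height(9) = 1 + max(-1, 1) = 2
  height(42) = 1 + max(-1, -1) = 0
  height(38) = 1 + max(-1, 0) = 1
  height(48) = 1 + max(-1, -1) = 0
  height(47) = 1 + max(-1, 0) = 1
  height(44) = 1 + max(1, 1) = 2
  height(33) = 1 + max(2, 2) = 3
  height(49) = 1 + max(3, -1) = 4
Height = 4


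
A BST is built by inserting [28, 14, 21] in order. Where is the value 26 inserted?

Starting tree (level order): [28, 14, None, None, 21]
Insertion path: 28 -> 14 -> 21
Result: insert 26 as right child of 21
Final tree (level order): [28, 14, None, None, 21, None, 26]


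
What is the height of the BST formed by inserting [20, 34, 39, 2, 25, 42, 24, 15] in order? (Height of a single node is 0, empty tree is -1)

Insertion order: [20, 34, 39, 2, 25, 42, 24, 15]
Tree (level-order array): [20, 2, 34, None, 15, 25, 39, None, None, 24, None, None, 42]
Compute height bottom-up (empty subtree = -1):
  height(15) = 1 + max(-1, -1) = 0
  height(2) = 1 + max(-1, 0) = 1
  height(24) = 1 + max(-1, -1) = 0
  height(25) = 1 + max(0, -1) = 1
  height(42) = 1 + max(-1, -1) = 0
  height(39) = 1 + max(-1, 0) = 1
  height(34) = 1 + max(1, 1) = 2
  height(20) = 1 + max(1, 2) = 3
Height = 3


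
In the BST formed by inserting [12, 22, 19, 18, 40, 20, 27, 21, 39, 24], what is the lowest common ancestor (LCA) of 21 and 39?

Tree insertion order: [12, 22, 19, 18, 40, 20, 27, 21, 39, 24]
Tree (level-order array): [12, None, 22, 19, 40, 18, 20, 27, None, None, None, None, 21, 24, 39]
In a BST, the LCA of p=21, q=39 is the first node v on the
root-to-leaf path with p <= v <= q (go left if both < v, right if both > v).
Walk from root:
  at 12: both 21 and 39 > 12, go right
  at 22: 21 <= 22 <= 39, this is the LCA
LCA = 22


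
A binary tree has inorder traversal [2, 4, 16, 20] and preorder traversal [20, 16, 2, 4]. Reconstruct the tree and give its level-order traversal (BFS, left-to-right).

Inorder:  [2, 4, 16, 20]
Preorder: [20, 16, 2, 4]
Algorithm: preorder visits root first, so consume preorder in order;
for each root, split the current inorder slice at that value into
left-subtree inorder and right-subtree inorder, then recurse.
Recursive splits:
  root=20; inorder splits into left=[2, 4, 16], right=[]
  root=16; inorder splits into left=[2, 4], right=[]
  root=2; inorder splits into left=[], right=[4]
  root=4; inorder splits into left=[], right=[]
Reconstructed level-order: [20, 16, 2, 4]


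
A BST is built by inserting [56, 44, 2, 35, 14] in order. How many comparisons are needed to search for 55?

Search path for 55: 56 -> 44
Found: False
Comparisons: 2


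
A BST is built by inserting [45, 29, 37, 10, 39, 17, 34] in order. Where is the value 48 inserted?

Starting tree (level order): [45, 29, None, 10, 37, None, 17, 34, 39]
Insertion path: 45
Result: insert 48 as right child of 45
Final tree (level order): [45, 29, 48, 10, 37, None, None, None, 17, 34, 39]


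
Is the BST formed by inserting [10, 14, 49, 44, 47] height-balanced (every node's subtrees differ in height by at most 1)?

Tree (level-order array): [10, None, 14, None, 49, 44, None, None, 47]
Definition: a tree is height-balanced if, at every node, |h(left) - h(right)| <= 1 (empty subtree has height -1).
Bottom-up per-node check:
  node 47: h_left=-1, h_right=-1, diff=0 [OK], height=0
  node 44: h_left=-1, h_right=0, diff=1 [OK], height=1
  node 49: h_left=1, h_right=-1, diff=2 [FAIL (|1--1|=2 > 1)], height=2
  node 14: h_left=-1, h_right=2, diff=3 [FAIL (|-1-2|=3 > 1)], height=3
  node 10: h_left=-1, h_right=3, diff=4 [FAIL (|-1-3|=4 > 1)], height=4
Node 49 violates the condition: |1 - -1| = 2 > 1.
Result: Not balanced


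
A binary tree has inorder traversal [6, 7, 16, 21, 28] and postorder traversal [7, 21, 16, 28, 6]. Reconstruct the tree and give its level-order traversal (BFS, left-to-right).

Inorder:   [6, 7, 16, 21, 28]
Postorder: [7, 21, 16, 28, 6]
Algorithm: postorder visits root last, so walk postorder right-to-left;
each value is the root of the current inorder slice — split it at that
value, recurse on the right subtree first, then the left.
Recursive splits:
  root=6; inorder splits into left=[], right=[7, 16, 21, 28]
  root=28; inorder splits into left=[7, 16, 21], right=[]
  root=16; inorder splits into left=[7], right=[21]
  root=21; inorder splits into left=[], right=[]
  root=7; inorder splits into left=[], right=[]
Reconstructed level-order: [6, 28, 16, 7, 21]


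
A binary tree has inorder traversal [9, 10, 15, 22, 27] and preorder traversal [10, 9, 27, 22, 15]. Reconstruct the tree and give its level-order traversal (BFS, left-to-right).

Inorder:  [9, 10, 15, 22, 27]
Preorder: [10, 9, 27, 22, 15]
Algorithm: preorder visits root first, so consume preorder in order;
for each root, split the current inorder slice at that value into
left-subtree inorder and right-subtree inorder, then recurse.
Recursive splits:
  root=10; inorder splits into left=[9], right=[15, 22, 27]
  root=9; inorder splits into left=[], right=[]
  root=27; inorder splits into left=[15, 22], right=[]
  root=22; inorder splits into left=[15], right=[]
  root=15; inorder splits into left=[], right=[]
Reconstructed level-order: [10, 9, 27, 22, 15]


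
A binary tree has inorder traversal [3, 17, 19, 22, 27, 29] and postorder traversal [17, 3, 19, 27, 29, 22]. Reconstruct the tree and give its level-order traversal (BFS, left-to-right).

Inorder:   [3, 17, 19, 22, 27, 29]
Postorder: [17, 3, 19, 27, 29, 22]
Algorithm: postorder visits root last, so walk postorder right-to-left;
each value is the root of the current inorder slice — split it at that
value, recurse on the right subtree first, then the left.
Recursive splits:
  root=22; inorder splits into left=[3, 17, 19], right=[27, 29]
  root=29; inorder splits into left=[27], right=[]
  root=27; inorder splits into left=[], right=[]
  root=19; inorder splits into left=[3, 17], right=[]
  root=3; inorder splits into left=[], right=[17]
  root=17; inorder splits into left=[], right=[]
Reconstructed level-order: [22, 19, 29, 3, 27, 17]


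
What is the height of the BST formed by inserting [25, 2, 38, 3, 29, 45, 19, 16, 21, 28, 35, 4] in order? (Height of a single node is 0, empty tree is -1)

Insertion order: [25, 2, 38, 3, 29, 45, 19, 16, 21, 28, 35, 4]
Tree (level-order array): [25, 2, 38, None, 3, 29, 45, None, 19, 28, 35, None, None, 16, 21, None, None, None, None, 4]
Compute height bottom-up (empty subtree = -1):
  height(4) = 1 + max(-1, -1) = 0
  height(16) = 1 + max(0, -1) = 1
  height(21) = 1 + max(-1, -1) = 0
  height(19) = 1 + max(1, 0) = 2
  height(3) = 1 + max(-1, 2) = 3
  height(2) = 1 + max(-1, 3) = 4
  height(28) = 1 + max(-1, -1) = 0
  height(35) = 1 + max(-1, -1) = 0
  height(29) = 1 + max(0, 0) = 1
  height(45) = 1 + max(-1, -1) = 0
  height(38) = 1 + max(1, 0) = 2
  height(25) = 1 + max(4, 2) = 5
Height = 5


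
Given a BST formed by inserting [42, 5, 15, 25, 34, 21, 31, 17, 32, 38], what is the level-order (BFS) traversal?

Tree insertion order: [42, 5, 15, 25, 34, 21, 31, 17, 32, 38]
Tree (level-order array): [42, 5, None, None, 15, None, 25, 21, 34, 17, None, 31, 38, None, None, None, 32]
BFS from the root, enqueuing left then right child of each popped node:
  queue [42] -> pop 42, enqueue [5], visited so far: [42]
  queue [5] -> pop 5, enqueue [15], visited so far: [42, 5]
  queue [15] -> pop 15, enqueue [25], visited so far: [42, 5, 15]
  queue [25] -> pop 25, enqueue [21, 34], visited so far: [42, 5, 15, 25]
  queue [21, 34] -> pop 21, enqueue [17], visited so far: [42, 5, 15, 25, 21]
  queue [34, 17] -> pop 34, enqueue [31, 38], visited so far: [42, 5, 15, 25, 21, 34]
  queue [17, 31, 38] -> pop 17, enqueue [none], visited so far: [42, 5, 15, 25, 21, 34, 17]
  queue [31, 38] -> pop 31, enqueue [32], visited so far: [42, 5, 15, 25, 21, 34, 17, 31]
  queue [38, 32] -> pop 38, enqueue [none], visited so far: [42, 5, 15, 25, 21, 34, 17, 31, 38]
  queue [32] -> pop 32, enqueue [none], visited so far: [42, 5, 15, 25, 21, 34, 17, 31, 38, 32]
Result: [42, 5, 15, 25, 21, 34, 17, 31, 38, 32]


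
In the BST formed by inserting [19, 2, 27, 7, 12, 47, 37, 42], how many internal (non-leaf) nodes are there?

Tree built from: [19, 2, 27, 7, 12, 47, 37, 42]
Tree (level-order array): [19, 2, 27, None, 7, None, 47, None, 12, 37, None, None, None, None, 42]
Rule: An internal node has at least one child.
Per-node child counts:
  node 19: 2 child(ren)
  node 2: 1 child(ren)
  node 7: 1 child(ren)
  node 12: 0 child(ren)
  node 27: 1 child(ren)
  node 47: 1 child(ren)
  node 37: 1 child(ren)
  node 42: 0 child(ren)
Matching nodes: [19, 2, 7, 27, 47, 37]
Count of internal (non-leaf) nodes: 6


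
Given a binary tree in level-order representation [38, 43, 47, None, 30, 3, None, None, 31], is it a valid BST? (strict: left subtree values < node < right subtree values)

Level-order array: [38, 43, 47, None, 30, 3, None, None, 31]
Validate using subtree bounds (lo, hi): at each node, require lo < value < hi,
then recurse left with hi=value and right with lo=value.
Preorder trace (stopping at first violation):
  at node 38 with bounds (-inf, +inf): OK
  at node 43 with bounds (-inf, 38): VIOLATION
Node 43 violates its bound: not (-inf < 43 < 38).
Result: Not a valid BST


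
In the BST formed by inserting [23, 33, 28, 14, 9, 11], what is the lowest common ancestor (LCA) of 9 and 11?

Tree insertion order: [23, 33, 28, 14, 9, 11]
Tree (level-order array): [23, 14, 33, 9, None, 28, None, None, 11]
In a BST, the LCA of p=9, q=11 is the first node v on the
root-to-leaf path with p <= v <= q (go left if both < v, right if both > v).
Walk from root:
  at 23: both 9 and 11 < 23, go left
  at 14: both 9 and 11 < 14, go left
  at 9: 9 <= 9 <= 11, this is the LCA
LCA = 9


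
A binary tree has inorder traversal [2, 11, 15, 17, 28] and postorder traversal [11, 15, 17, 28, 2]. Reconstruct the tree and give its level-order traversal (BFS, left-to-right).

Inorder:   [2, 11, 15, 17, 28]
Postorder: [11, 15, 17, 28, 2]
Algorithm: postorder visits root last, so walk postorder right-to-left;
each value is the root of the current inorder slice — split it at that
value, recurse on the right subtree first, then the left.
Recursive splits:
  root=2; inorder splits into left=[], right=[11, 15, 17, 28]
  root=28; inorder splits into left=[11, 15, 17], right=[]
  root=17; inorder splits into left=[11, 15], right=[]
  root=15; inorder splits into left=[11], right=[]
  root=11; inorder splits into left=[], right=[]
Reconstructed level-order: [2, 28, 17, 15, 11]


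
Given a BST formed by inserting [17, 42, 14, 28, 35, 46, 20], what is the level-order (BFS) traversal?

Tree insertion order: [17, 42, 14, 28, 35, 46, 20]
Tree (level-order array): [17, 14, 42, None, None, 28, 46, 20, 35]
BFS from the root, enqueuing left then right child of each popped node:
  queue [17] -> pop 17, enqueue [14, 42], visited so far: [17]
  queue [14, 42] -> pop 14, enqueue [none], visited so far: [17, 14]
  queue [42] -> pop 42, enqueue [28, 46], visited so far: [17, 14, 42]
  queue [28, 46] -> pop 28, enqueue [20, 35], visited so far: [17, 14, 42, 28]
  queue [46, 20, 35] -> pop 46, enqueue [none], visited so far: [17, 14, 42, 28, 46]
  queue [20, 35] -> pop 20, enqueue [none], visited so far: [17, 14, 42, 28, 46, 20]
  queue [35] -> pop 35, enqueue [none], visited so far: [17, 14, 42, 28, 46, 20, 35]
Result: [17, 14, 42, 28, 46, 20, 35]


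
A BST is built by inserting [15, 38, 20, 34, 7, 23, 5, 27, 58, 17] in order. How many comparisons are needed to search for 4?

Search path for 4: 15 -> 7 -> 5
Found: False
Comparisons: 3


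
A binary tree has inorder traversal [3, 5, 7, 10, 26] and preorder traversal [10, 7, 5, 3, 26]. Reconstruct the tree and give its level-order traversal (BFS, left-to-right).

Inorder:  [3, 5, 7, 10, 26]
Preorder: [10, 7, 5, 3, 26]
Algorithm: preorder visits root first, so consume preorder in order;
for each root, split the current inorder slice at that value into
left-subtree inorder and right-subtree inorder, then recurse.
Recursive splits:
  root=10; inorder splits into left=[3, 5, 7], right=[26]
  root=7; inorder splits into left=[3, 5], right=[]
  root=5; inorder splits into left=[3], right=[]
  root=3; inorder splits into left=[], right=[]
  root=26; inorder splits into left=[], right=[]
Reconstructed level-order: [10, 7, 26, 5, 3]


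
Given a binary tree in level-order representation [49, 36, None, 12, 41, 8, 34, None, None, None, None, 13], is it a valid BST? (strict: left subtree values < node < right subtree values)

Level-order array: [49, 36, None, 12, 41, 8, 34, None, None, None, None, 13]
Validate using subtree bounds (lo, hi): at each node, require lo < value < hi,
then recurse left with hi=value and right with lo=value.
Preorder trace (stopping at first violation):
  at node 49 with bounds (-inf, +inf): OK
  at node 36 with bounds (-inf, 49): OK
  at node 12 with bounds (-inf, 36): OK
  at node 8 with bounds (-inf, 12): OK
  at node 34 with bounds (12, 36): OK
  at node 13 with bounds (12, 34): OK
  at node 41 with bounds (36, 49): OK
No violation found at any node.
Result: Valid BST


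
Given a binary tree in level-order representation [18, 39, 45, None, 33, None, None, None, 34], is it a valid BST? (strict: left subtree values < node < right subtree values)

Level-order array: [18, 39, 45, None, 33, None, None, None, 34]
Validate using subtree bounds (lo, hi): at each node, require lo < value < hi,
then recurse left with hi=value and right with lo=value.
Preorder trace (stopping at first violation):
  at node 18 with bounds (-inf, +inf): OK
  at node 39 with bounds (-inf, 18): VIOLATION
Node 39 violates its bound: not (-inf < 39 < 18).
Result: Not a valid BST


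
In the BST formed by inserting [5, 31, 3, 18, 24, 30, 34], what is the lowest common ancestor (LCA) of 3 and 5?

Tree insertion order: [5, 31, 3, 18, 24, 30, 34]
Tree (level-order array): [5, 3, 31, None, None, 18, 34, None, 24, None, None, None, 30]
In a BST, the LCA of p=3, q=5 is the first node v on the
root-to-leaf path with p <= v <= q (go left if both < v, right if both > v).
Walk from root:
  at 5: 3 <= 5 <= 5, this is the LCA
LCA = 5


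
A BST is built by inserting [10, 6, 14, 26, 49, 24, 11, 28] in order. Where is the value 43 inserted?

Starting tree (level order): [10, 6, 14, None, None, 11, 26, None, None, 24, 49, None, None, 28]
Insertion path: 10 -> 14 -> 26 -> 49 -> 28
Result: insert 43 as right child of 28
Final tree (level order): [10, 6, 14, None, None, 11, 26, None, None, 24, 49, None, None, 28, None, None, 43]


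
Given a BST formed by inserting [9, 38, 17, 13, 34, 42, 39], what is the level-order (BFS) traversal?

Tree insertion order: [9, 38, 17, 13, 34, 42, 39]
Tree (level-order array): [9, None, 38, 17, 42, 13, 34, 39]
BFS from the root, enqueuing left then right child of each popped node:
  queue [9] -> pop 9, enqueue [38], visited so far: [9]
  queue [38] -> pop 38, enqueue [17, 42], visited so far: [9, 38]
  queue [17, 42] -> pop 17, enqueue [13, 34], visited so far: [9, 38, 17]
  queue [42, 13, 34] -> pop 42, enqueue [39], visited so far: [9, 38, 17, 42]
  queue [13, 34, 39] -> pop 13, enqueue [none], visited so far: [9, 38, 17, 42, 13]
  queue [34, 39] -> pop 34, enqueue [none], visited so far: [9, 38, 17, 42, 13, 34]
  queue [39] -> pop 39, enqueue [none], visited so far: [9, 38, 17, 42, 13, 34, 39]
Result: [9, 38, 17, 42, 13, 34, 39]


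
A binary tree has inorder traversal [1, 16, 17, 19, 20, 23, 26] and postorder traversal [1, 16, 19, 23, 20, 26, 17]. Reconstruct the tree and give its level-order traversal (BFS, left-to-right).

Inorder:   [1, 16, 17, 19, 20, 23, 26]
Postorder: [1, 16, 19, 23, 20, 26, 17]
Algorithm: postorder visits root last, so walk postorder right-to-left;
each value is the root of the current inorder slice — split it at that
value, recurse on the right subtree first, then the left.
Recursive splits:
  root=17; inorder splits into left=[1, 16], right=[19, 20, 23, 26]
  root=26; inorder splits into left=[19, 20, 23], right=[]
  root=20; inorder splits into left=[19], right=[23]
  root=23; inorder splits into left=[], right=[]
  root=19; inorder splits into left=[], right=[]
  root=16; inorder splits into left=[1], right=[]
  root=1; inorder splits into left=[], right=[]
Reconstructed level-order: [17, 16, 26, 1, 20, 19, 23]


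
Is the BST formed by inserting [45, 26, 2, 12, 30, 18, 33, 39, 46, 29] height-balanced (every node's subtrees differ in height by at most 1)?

Tree (level-order array): [45, 26, 46, 2, 30, None, None, None, 12, 29, 33, None, 18, None, None, None, 39]
Definition: a tree is height-balanced if, at every node, |h(left) - h(right)| <= 1 (empty subtree has height -1).
Bottom-up per-node check:
  node 18: h_left=-1, h_right=-1, diff=0 [OK], height=0
  node 12: h_left=-1, h_right=0, diff=1 [OK], height=1
  node 2: h_left=-1, h_right=1, diff=2 [FAIL (|-1-1|=2 > 1)], height=2
  node 29: h_left=-1, h_right=-1, diff=0 [OK], height=0
  node 39: h_left=-1, h_right=-1, diff=0 [OK], height=0
  node 33: h_left=-1, h_right=0, diff=1 [OK], height=1
  node 30: h_left=0, h_right=1, diff=1 [OK], height=2
  node 26: h_left=2, h_right=2, diff=0 [OK], height=3
  node 46: h_left=-1, h_right=-1, diff=0 [OK], height=0
  node 45: h_left=3, h_right=0, diff=3 [FAIL (|3-0|=3 > 1)], height=4
Node 2 violates the condition: |-1 - 1| = 2 > 1.
Result: Not balanced


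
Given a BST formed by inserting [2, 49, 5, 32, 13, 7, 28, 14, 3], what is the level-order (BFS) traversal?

Tree insertion order: [2, 49, 5, 32, 13, 7, 28, 14, 3]
Tree (level-order array): [2, None, 49, 5, None, 3, 32, None, None, 13, None, 7, 28, None, None, 14]
BFS from the root, enqueuing left then right child of each popped node:
  queue [2] -> pop 2, enqueue [49], visited so far: [2]
  queue [49] -> pop 49, enqueue [5], visited so far: [2, 49]
  queue [5] -> pop 5, enqueue [3, 32], visited so far: [2, 49, 5]
  queue [3, 32] -> pop 3, enqueue [none], visited so far: [2, 49, 5, 3]
  queue [32] -> pop 32, enqueue [13], visited so far: [2, 49, 5, 3, 32]
  queue [13] -> pop 13, enqueue [7, 28], visited so far: [2, 49, 5, 3, 32, 13]
  queue [7, 28] -> pop 7, enqueue [none], visited so far: [2, 49, 5, 3, 32, 13, 7]
  queue [28] -> pop 28, enqueue [14], visited so far: [2, 49, 5, 3, 32, 13, 7, 28]
  queue [14] -> pop 14, enqueue [none], visited so far: [2, 49, 5, 3, 32, 13, 7, 28, 14]
Result: [2, 49, 5, 3, 32, 13, 7, 28, 14]


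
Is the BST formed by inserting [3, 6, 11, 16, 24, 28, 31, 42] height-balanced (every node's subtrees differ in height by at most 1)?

Tree (level-order array): [3, None, 6, None, 11, None, 16, None, 24, None, 28, None, 31, None, 42]
Definition: a tree is height-balanced if, at every node, |h(left) - h(right)| <= 1 (empty subtree has height -1).
Bottom-up per-node check:
  node 42: h_left=-1, h_right=-1, diff=0 [OK], height=0
  node 31: h_left=-1, h_right=0, diff=1 [OK], height=1
  node 28: h_left=-1, h_right=1, diff=2 [FAIL (|-1-1|=2 > 1)], height=2
  node 24: h_left=-1, h_right=2, diff=3 [FAIL (|-1-2|=3 > 1)], height=3
  node 16: h_left=-1, h_right=3, diff=4 [FAIL (|-1-3|=4 > 1)], height=4
  node 11: h_left=-1, h_right=4, diff=5 [FAIL (|-1-4|=5 > 1)], height=5
  node 6: h_left=-1, h_right=5, diff=6 [FAIL (|-1-5|=6 > 1)], height=6
  node 3: h_left=-1, h_right=6, diff=7 [FAIL (|-1-6|=7 > 1)], height=7
Node 28 violates the condition: |-1 - 1| = 2 > 1.
Result: Not balanced


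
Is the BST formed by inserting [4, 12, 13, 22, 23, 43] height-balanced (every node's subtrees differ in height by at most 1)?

Tree (level-order array): [4, None, 12, None, 13, None, 22, None, 23, None, 43]
Definition: a tree is height-balanced if, at every node, |h(left) - h(right)| <= 1 (empty subtree has height -1).
Bottom-up per-node check:
  node 43: h_left=-1, h_right=-1, diff=0 [OK], height=0
  node 23: h_left=-1, h_right=0, diff=1 [OK], height=1
  node 22: h_left=-1, h_right=1, diff=2 [FAIL (|-1-1|=2 > 1)], height=2
  node 13: h_left=-1, h_right=2, diff=3 [FAIL (|-1-2|=3 > 1)], height=3
  node 12: h_left=-1, h_right=3, diff=4 [FAIL (|-1-3|=4 > 1)], height=4
  node 4: h_left=-1, h_right=4, diff=5 [FAIL (|-1-4|=5 > 1)], height=5
Node 22 violates the condition: |-1 - 1| = 2 > 1.
Result: Not balanced


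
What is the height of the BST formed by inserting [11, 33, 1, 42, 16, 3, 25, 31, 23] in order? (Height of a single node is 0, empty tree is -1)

Insertion order: [11, 33, 1, 42, 16, 3, 25, 31, 23]
Tree (level-order array): [11, 1, 33, None, 3, 16, 42, None, None, None, 25, None, None, 23, 31]
Compute height bottom-up (empty subtree = -1):
  height(3) = 1 + max(-1, -1) = 0
  height(1) = 1 + max(-1, 0) = 1
  height(23) = 1 + max(-1, -1) = 0
  height(31) = 1 + max(-1, -1) = 0
  height(25) = 1 + max(0, 0) = 1
  height(16) = 1 + max(-1, 1) = 2
  height(42) = 1 + max(-1, -1) = 0
  height(33) = 1 + max(2, 0) = 3
  height(11) = 1 + max(1, 3) = 4
Height = 4


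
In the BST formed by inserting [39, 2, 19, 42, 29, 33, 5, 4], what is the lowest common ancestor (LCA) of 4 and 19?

Tree insertion order: [39, 2, 19, 42, 29, 33, 5, 4]
Tree (level-order array): [39, 2, 42, None, 19, None, None, 5, 29, 4, None, None, 33]
In a BST, the LCA of p=4, q=19 is the first node v on the
root-to-leaf path with p <= v <= q (go left if both < v, right if both > v).
Walk from root:
  at 39: both 4 and 19 < 39, go left
  at 2: both 4 and 19 > 2, go right
  at 19: 4 <= 19 <= 19, this is the LCA
LCA = 19


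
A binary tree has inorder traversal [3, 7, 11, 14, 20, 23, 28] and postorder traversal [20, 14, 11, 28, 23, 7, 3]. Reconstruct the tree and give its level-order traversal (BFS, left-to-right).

Inorder:   [3, 7, 11, 14, 20, 23, 28]
Postorder: [20, 14, 11, 28, 23, 7, 3]
Algorithm: postorder visits root last, so walk postorder right-to-left;
each value is the root of the current inorder slice — split it at that
value, recurse on the right subtree first, then the left.
Recursive splits:
  root=3; inorder splits into left=[], right=[7, 11, 14, 20, 23, 28]
  root=7; inorder splits into left=[], right=[11, 14, 20, 23, 28]
  root=23; inorder splits into left=[11, 14, 20], right=[28]
  root=28; inorder splits into left=[], right=[]
  root=11; inorder splits into left=[], right=[14, 20]
  root=14; inorder splits into left=[], right=[20]
  root=20; inorder splits into left=[], right=[]
Reconstructed level-order: [3, 7, 23, 11, 28, 14, 20]


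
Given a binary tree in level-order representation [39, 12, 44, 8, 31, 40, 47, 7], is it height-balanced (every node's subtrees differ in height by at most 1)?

Tree (level-order array): [39, 12, 44, 8, 31, 40, 47, 7]
Definition: a tree is height-balanced if, at every node, |h(left) - h(right)| <= 1 (empty subtree has height -1).
Bottom-up per-node check:
  node 7: h_left=-1, h_right=-1, diff=0 [OK], height=0
  node 8: h_left=0, h_right=-1, diff=1 [OK], height=1
  node 31: h_left=-1, h_right=-1, diff=0 [OK], height=0
  node 12: h_left=1, h_right=0, diff=1 [OK], height=2
  node 40: h_left=-1, h_right=-1, diff=0 [OK], height=0
  node 47: h_left=-1, h_right=-1, diff=0 [OK], height=0
  node 44: h_left=0, h_right=0, diff=0 [OK], height=1
  node 39: h_left=2, h_right=1, diff=1 [OK], height=3
All nodes satisfy the balance condition.
Result: Balanced


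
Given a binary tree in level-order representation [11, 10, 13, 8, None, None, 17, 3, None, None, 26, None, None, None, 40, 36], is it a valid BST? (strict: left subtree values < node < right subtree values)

Level-order array: [11, 10, 13, 8, None, None, 17, 3, None, None, 26, None, None, None, 40, 36]
Validate using subtree bounds (lo, hi): at each node, require lo < value < hi,
then recurse left with hi=value and right with lo=value.
Preorder trace (stopping at first violation):
  at node 11 with bounds (-inf, +inf): OK
  at node 10 with bounds (-inf, 11): OK
  at node 8 with bounds (-inf, 10): OK
  at node 3 with bounds (-inf, 8): OK
  at node 13 with bounds (11, +inf): OK
  at node 17 with bounds (13, +inf): OK
  at node 26 with bounds (17, +inf): OK
  at node 40 with bounds (26, +inf): OK
  at node 36 with bounds (26, 40): OK
No violation found at any node.
Result: Valid BST


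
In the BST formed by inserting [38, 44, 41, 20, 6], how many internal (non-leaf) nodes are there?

Tree built from: [38, 44, 41, 20, 6]
Tree (level-order array): [38, 20, 44, 6, None, 41]
Rule: An internal node has at least one child.
Per-node child counts:
  node 38: 2 child(ren)
  node 20: 1 child(ren)
  node 6: 0 child(ren)
  node 44: 1 child(ren)
  node 41: 0 child(ren)
Matching nodes: [38, 20, 44]
Count of internal (non-leaf) nodes: 3


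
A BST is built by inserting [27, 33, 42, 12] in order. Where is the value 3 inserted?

Starting tree (level order): [27, 12, 33, None, None, None, 42]
Insertion path: 27 -> 12
Result: insert 3 as left child of 12
Final tree (level order): [27, 12, 33, 3, None, None, 42]


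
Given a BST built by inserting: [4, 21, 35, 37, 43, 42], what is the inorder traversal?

Tree insertion order: [4, 21, 35, 37, 43, 42]
Tree (level-order array): [4, None, 21, None, 35, None, 37, None, 43, 42]
Inorder traversal: [4, 21, 35, 37, 42, 43]


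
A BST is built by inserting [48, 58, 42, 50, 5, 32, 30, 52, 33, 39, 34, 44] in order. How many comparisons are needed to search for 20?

Search path for 20: 48 -> 42 -> 5 -> 32 -> 30
Found: False
Comparisons: 5


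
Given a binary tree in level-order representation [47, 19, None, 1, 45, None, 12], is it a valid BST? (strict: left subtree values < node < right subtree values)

Level-order array: [47, 19, None, 1, 45, None, 12]
Validate using subtree bounds (lo, hi): at each node, require lo < value < hi,
then recurse left with hi=value and right with lo=value.
Preorder trace (stopping at first violation):
  at node 47 with bounds (-inf, +inf): OK
  at node 19 with bounds (-inf, 47): OK
  at node 1 with bounds (-inf, 19): OK
  at node 12 with bounds (1, 19): OK
  at node 45 with bounds (19, 47): OK
No violation found at any node.
Result: Valid BST


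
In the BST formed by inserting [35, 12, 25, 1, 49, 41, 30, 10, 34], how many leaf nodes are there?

Tree built from: [35, 12, 25, 1, 49, 41, 30, 10, 34]
Tree (level-order array): [35, 12, 49, 1, 25, 41, None, None, 10, None, 30, None, None, None, None, None, 34]
Rule: A leaf has 0 children.
Per-node child counts:
  node 35: 2 child(ren)
  node 12: 2 child(ren)
  node 1: 1 child(ren)
  node 10: 0 child(ren)
  node 25: 1 child(ren)
  node 30: 1 child(ren)
  node 34: 0 child(ren)
  node 49: 1 child(ren)
  node 41: 0 child(ren)
Matching nodes: [10, 34, 41]
Count of leaf nodes: 3


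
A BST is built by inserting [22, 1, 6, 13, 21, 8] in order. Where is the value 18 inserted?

Starting tree (level order): [22, 1, None, None, 6, None, 13, 8, 21]
Insertion path: 22 -> 1 -> 6 -> 13 -> 21
Result: insert 18 as left child of 21
Final tree (level order): [22, 1, None, None, 6, None, 13, 8, 21, None, None, 18]
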